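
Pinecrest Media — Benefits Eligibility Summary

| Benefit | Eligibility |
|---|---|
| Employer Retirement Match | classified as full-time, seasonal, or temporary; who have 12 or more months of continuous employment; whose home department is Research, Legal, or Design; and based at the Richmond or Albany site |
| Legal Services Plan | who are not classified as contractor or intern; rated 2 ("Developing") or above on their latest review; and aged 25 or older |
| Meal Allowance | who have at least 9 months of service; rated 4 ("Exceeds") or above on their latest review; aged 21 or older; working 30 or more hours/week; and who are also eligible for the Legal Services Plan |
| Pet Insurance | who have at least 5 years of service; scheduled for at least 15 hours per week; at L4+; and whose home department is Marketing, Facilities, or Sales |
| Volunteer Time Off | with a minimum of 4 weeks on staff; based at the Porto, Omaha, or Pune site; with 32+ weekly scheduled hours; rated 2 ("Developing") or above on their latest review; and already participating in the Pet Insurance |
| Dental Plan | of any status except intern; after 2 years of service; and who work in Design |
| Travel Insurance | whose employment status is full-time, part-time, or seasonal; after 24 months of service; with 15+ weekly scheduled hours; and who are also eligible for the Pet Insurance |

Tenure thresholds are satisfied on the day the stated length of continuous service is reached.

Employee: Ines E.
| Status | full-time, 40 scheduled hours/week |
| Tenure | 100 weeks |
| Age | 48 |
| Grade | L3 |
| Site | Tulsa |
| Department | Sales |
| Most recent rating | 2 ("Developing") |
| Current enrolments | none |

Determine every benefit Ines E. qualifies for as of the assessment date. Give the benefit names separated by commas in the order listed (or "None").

Legal Services Plan

Employer Retirement Match — status full-time ✓; service 100 weeks ≥ 12 months (≈360 days) ✓; dept Sales ✗ → not eligible.
Legal Services Plan — status full-time ✓ (not excluded); rating 2 ≥ 2 ✓; age 48 ≥ 25 ✓ → eligible.
Meal Allowance — service 100 weeks ≥ 9 months (≈270 days) ✓; rating 2 < 4 ✗ → not eligible.
Pet Insurance — service 100 weeks < 5 years (≈1825 days) ✗ → not eligible.
Volunteer Time Off — service 100 weeks ≥ 4 weeks ✓; site Tulsa ✗ (not Porto, Omaha, or Pune) → not eligible.
Dental Plan — status full-time ✓ (not excluded); service 100 weeks < 2 years (≈730 days) ✗ → not eligible.
Travel Insurance — status full-time ✓; service 100 weeks < 24 months (≈720 days) ✗ → not eligible.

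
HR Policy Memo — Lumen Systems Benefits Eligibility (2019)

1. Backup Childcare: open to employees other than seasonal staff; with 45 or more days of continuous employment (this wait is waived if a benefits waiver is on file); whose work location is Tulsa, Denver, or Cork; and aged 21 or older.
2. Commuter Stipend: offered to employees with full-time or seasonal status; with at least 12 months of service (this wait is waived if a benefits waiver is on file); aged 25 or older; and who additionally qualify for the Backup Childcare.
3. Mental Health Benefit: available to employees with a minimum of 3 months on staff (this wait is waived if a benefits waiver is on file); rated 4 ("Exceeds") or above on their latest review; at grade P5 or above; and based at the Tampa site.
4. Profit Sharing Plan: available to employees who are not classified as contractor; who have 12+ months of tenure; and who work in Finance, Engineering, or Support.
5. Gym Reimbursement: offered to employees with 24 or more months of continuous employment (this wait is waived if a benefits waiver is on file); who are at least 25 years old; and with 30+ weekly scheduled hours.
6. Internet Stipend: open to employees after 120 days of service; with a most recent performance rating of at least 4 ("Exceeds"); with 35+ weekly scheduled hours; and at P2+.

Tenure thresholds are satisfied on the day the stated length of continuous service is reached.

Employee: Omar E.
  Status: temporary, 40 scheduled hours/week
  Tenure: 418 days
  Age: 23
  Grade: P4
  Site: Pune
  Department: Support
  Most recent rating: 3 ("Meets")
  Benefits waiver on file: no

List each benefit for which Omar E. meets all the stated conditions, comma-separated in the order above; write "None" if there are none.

Profit Sharing Plan

Backup Childcare — status temporary ✓ (not excluded); no waiver, service 418 days ≥ 45 days ✓; site Pune ✗ (not Tulsa, Denver, or Cork) → not eligible.
Commuter Stipend — status temporary ✗ (requires full-time or seasonal) → not eligible.
Mental Health Benefit — no waiver, service 418 days ≥ 3 months (≈90 days) ✓; rating 3 < 4 ✗ → not eligible.
Profit Sharing Plan — status temporary ✓ (not excluded); service 418 days ≥ 12 months (≈360 days) ✓; dept Support ✓ → eligible.
Gym Reimbursement — no waiver, service 418 days < 24 months (≈720 days) ✗ → not eligible.
Internet Stipend — service 418 days ≥ 120 days ✓; rating 3 < 4 ✗ → not eligible.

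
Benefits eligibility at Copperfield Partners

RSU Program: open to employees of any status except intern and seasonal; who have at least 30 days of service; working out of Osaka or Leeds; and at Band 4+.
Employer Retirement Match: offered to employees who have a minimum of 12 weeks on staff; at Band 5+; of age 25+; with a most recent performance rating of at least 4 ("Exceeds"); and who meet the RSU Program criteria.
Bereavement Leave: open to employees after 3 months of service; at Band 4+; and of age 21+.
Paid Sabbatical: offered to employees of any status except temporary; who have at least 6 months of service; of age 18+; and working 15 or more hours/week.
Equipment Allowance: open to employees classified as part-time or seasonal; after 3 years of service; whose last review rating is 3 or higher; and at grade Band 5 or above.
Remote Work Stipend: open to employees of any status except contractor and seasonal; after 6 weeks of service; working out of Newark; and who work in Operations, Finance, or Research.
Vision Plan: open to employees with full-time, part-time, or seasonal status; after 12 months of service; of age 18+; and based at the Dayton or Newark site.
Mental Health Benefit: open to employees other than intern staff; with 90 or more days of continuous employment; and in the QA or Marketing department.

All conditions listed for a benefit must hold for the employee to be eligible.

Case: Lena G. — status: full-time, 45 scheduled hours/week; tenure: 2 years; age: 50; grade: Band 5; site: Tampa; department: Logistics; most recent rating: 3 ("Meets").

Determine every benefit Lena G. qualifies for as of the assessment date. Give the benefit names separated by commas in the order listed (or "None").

Bereavement Leave, Paid Sabbatical

RSU Program — status full-time ✓ (not excluded); service 2 years ≥ 30 days ✓; site Tampa ✗ (not Osaka or Leeds) → not eligible.
Employer Retirement Match — service 2 years ≥ 12 weeks (≈84 days) ✓; grade Band 5 ≥ Band 5 ✓; age 50 ≥ 25 ✓; rating 3 < 4 ✗ → not eligible.
Bereavement Leave — service 2 years ≥ 3 months (≈90 days) ✓; grade Band 5 ≥ Band 4 ✓; age 50 ≥ 21 ✓ → eligible.
Paid Sabbatical — status full-time ✓ (not excluded); service 2 years ≥ 6 months (≈180 days) ✓; age 50 ≥ 18 ✓; 45 hrs/wk ≥ 15 ✓ → eligible.
Equipment Allowance — status full-time ✗ (requires part-time or seasonal) → not eligible.
Remote Work Stipend — status full-time ✓ (not excluded); service 2 years ≥ 6 weeks (≈42 days) ✓; site Tampa ✗ (not Newark) → not eligible.
Vision Plan — status full-time ✓; service 2 years ≥ 12 months (≈360 days) ✓; age 50 ≥ 18 ✓; site Tampa ✗ (not Dayton or Newark) → not eligible.
Mental Health Benefit — status full-time ✓ (not excluded); service 2 years ≥ 90 days ✓; dept Logistics ✗ → not eligible.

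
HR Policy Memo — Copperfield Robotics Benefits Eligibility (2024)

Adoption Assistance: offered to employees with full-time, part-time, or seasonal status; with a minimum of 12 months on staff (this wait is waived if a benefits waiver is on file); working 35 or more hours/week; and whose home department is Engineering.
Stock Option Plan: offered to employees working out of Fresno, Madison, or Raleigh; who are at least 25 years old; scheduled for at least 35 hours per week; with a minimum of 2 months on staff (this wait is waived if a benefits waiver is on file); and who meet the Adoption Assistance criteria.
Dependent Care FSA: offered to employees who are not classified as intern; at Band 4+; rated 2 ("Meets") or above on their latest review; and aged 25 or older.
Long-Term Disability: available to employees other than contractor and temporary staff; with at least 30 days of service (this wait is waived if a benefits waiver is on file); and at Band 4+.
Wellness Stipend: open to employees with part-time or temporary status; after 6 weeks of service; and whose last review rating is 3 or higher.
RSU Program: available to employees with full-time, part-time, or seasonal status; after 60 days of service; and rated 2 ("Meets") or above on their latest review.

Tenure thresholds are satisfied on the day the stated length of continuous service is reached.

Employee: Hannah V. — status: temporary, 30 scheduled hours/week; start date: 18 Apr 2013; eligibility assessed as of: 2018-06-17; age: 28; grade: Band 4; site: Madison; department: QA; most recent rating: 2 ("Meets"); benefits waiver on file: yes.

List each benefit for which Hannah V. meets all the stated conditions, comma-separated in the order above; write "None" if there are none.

Service from 18 Apr 2013 to 2018-06-17: 1886 days.
Adoption Assistance — status temporary ✗ (requires full-time, part-time, or seasonal) → not eligible.
Stock Option Plan — site Madison ✓; age 28 ≥ 25 ✓; 30 hrs/wk < 35 ✗ → not eligible.
Dependent Care FSA — status temporary ✓ (not excluded); grade Band 4 ≥ Band 4 ✓; rating 2 ≥ 2 ✓; age 28 ≥ 25 ✓ → eligible.
Long-Term Disability — status temporary ✗ (excluded) → not eligible.
Wellness Stipend — status temporary ✓; service 1886 days ≥ 6 weeks (≈42 days) ✓; rating 2 < 3 ✗ → not eligible.
RSU Program — status temporary ✗ (requires full-time, part-time, or seasonal) → not eligible.

Dependent Care FSA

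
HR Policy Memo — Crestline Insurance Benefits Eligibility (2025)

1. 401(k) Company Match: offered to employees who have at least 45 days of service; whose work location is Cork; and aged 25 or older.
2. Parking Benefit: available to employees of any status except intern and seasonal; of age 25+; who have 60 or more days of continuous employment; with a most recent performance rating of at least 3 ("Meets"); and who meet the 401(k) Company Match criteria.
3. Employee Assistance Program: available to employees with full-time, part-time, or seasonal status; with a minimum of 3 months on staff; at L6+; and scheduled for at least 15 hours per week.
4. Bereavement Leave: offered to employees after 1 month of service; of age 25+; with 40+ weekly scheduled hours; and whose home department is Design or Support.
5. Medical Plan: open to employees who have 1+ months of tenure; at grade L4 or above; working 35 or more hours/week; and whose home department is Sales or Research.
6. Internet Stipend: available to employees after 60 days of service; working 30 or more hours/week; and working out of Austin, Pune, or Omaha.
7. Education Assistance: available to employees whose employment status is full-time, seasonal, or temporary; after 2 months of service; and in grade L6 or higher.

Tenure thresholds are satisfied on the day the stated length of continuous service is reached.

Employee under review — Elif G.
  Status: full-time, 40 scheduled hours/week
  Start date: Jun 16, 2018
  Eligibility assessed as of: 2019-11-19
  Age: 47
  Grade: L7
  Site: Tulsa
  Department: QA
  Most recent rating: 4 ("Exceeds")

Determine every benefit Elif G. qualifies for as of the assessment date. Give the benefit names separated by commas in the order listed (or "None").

Employee Assistance Program, Education Assistance

Service from Jun 16, 2018 to 2019-11-19: 521 days.
401(k) Company Match — service 521 days ≥ 45 days ✓; site Tulsa ✗ (not Cork) → not eligible.
Parking Benefit — status full-time ✓ (not excluded); age 47 ≥ 25 ✓; service 521 days ≥ 60 days ✓; rating 4 ≥ 3 ✓; not eligible for 401(k) Company Match ✗ → not eligible.
Employee Assistance Program — status full-time ✓; service 521 days ≥ 3 months (≈90 days) ✓; grade L7 ≥ L6 ✓; 40 hrs/wk ≥ 15 ✓ → eligible.
Bereavement Leave — service 521 days ≥ 1 month (≈30 days) ✓; age 47 ≥ 25 ✓; 40 hrs/wk ≥ 40 ✓; dept QA ✗ → not eligible.
Medical Plan — service 521 days ≥ 1 month (≈30 days) ✓; grade L7 ≥ L4 ✓; 40 hrs/wk ≥ 35 ✓; dept QA ✗ → not eligible.
Internet Stipend — service 521 days ≥ 60 days ✓; 40 hrs/wk ≥ 30 ✓; site Tulsa ✗ (not Austin, Pune, or Omaha) → not eligible.
Education Assistance — status full-time ✓; service 521 days ≥ 2 months (≈60 days) ✓; grade L7 ≥ L6 ✓ → eligible.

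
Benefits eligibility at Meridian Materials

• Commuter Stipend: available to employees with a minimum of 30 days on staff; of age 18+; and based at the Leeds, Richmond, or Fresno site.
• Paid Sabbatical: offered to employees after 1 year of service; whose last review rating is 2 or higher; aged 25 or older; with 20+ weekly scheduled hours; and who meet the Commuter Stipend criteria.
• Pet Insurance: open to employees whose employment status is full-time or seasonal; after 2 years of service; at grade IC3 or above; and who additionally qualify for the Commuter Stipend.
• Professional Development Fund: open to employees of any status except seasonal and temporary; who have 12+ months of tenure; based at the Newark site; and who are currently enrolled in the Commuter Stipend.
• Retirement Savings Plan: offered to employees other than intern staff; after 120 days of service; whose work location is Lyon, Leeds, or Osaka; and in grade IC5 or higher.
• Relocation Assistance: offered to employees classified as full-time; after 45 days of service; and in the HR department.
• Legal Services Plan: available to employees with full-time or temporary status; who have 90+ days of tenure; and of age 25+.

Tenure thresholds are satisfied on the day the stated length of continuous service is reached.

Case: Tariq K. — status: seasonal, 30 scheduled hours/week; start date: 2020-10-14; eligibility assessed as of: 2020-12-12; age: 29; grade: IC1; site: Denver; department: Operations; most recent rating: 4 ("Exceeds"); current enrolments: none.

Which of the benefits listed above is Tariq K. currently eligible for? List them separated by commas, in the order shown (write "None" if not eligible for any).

Service from 2020-10-14 to 2020-12-12: 59 days.
Commuter Stipend — service 59 days ≥ 30 days ✓; age 29 ≥ 18 ✓; site Denver ✗ (not Leeds, Richmond, or Fresno) → not eligible.
Paid Sabbatical — service 59 days < 1 year (≈365 days) ✗ → not eligible.
Pet Insurance — status seasonal ✓; service 59 days < 2 years (≈730 days) ✗ → not eligible.
Professional Development Fund — status seasonal ✗ (excluded) → not eligible.
Retirement Savings Plan — status seasonal ✓ (not excluded); service 59 days < 120 days ✗ → not eligible.
Relocation Assistance — status seasonal ✗ (requires full-time) → not eligible.
Legal Services Plan — status seasonal ✗ (requires full-time or temporary) → not eligible.

None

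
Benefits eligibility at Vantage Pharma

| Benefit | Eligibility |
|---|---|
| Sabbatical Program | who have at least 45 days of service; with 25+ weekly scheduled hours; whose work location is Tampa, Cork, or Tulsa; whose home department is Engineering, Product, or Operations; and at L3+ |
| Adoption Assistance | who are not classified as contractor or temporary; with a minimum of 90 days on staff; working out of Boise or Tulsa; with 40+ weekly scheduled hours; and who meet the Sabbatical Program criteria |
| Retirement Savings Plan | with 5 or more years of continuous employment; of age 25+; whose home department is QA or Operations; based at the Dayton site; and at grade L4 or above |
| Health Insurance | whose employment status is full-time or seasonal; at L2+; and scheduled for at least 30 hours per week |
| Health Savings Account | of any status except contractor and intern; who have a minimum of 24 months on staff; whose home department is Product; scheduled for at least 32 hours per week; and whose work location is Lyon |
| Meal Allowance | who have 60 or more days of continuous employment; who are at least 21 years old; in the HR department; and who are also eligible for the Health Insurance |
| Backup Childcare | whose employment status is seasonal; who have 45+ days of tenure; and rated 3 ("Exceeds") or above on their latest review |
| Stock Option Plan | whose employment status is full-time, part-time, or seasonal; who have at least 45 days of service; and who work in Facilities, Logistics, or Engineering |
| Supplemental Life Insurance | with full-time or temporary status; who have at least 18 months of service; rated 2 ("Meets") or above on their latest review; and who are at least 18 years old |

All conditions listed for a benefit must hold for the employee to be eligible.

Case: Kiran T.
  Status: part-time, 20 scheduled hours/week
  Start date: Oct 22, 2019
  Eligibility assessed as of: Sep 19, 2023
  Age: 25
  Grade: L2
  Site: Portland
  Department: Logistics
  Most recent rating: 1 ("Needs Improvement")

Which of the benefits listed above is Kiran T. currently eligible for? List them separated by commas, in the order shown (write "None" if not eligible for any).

Service from Oct 22, 2019 to Sep 19, 2023: 1428 days.
Sabbatical Program — service 1428 days ≥ 45 days ✓; 20 hrs/wk < 25 ✗ → not eligible.
Adoption Assistance — status part-time ✓ (not excluded); service 1428 days ≥ 90 days ✓; site Portland ✗ (not Boise or Tulsa) → not eligible.
Retirement Savings Plan — service 1428 days < 5 years (≈1825 days) ✗ → not eligible.
Health Insurance — status part-time ✗ (requires full-time or seasonal) → not eligible.
Health Savings Account — status part-time ✓ (not excluded); service 1428 days ≥ 24 months (≈720 days) ✓; dept Logistics ✗ → not eligible.
Meal Allowance — service 1428 days ≥ 60 days ✓; age 25 ≥ 21 ✓; dept Logistics ✗ → not eligible.
Backup Childcare — status part-time ✗ (requires seasonal) → not eligible.
Stock Option Plan — status part-time ✓; service 1428 days ≥ 45 days ✓; dept Logistics ✓ → eligible.
Supplemental Life Insurance — status part-time ✗ (requires full-time or temporary) → not eligible.

Stock Option Plan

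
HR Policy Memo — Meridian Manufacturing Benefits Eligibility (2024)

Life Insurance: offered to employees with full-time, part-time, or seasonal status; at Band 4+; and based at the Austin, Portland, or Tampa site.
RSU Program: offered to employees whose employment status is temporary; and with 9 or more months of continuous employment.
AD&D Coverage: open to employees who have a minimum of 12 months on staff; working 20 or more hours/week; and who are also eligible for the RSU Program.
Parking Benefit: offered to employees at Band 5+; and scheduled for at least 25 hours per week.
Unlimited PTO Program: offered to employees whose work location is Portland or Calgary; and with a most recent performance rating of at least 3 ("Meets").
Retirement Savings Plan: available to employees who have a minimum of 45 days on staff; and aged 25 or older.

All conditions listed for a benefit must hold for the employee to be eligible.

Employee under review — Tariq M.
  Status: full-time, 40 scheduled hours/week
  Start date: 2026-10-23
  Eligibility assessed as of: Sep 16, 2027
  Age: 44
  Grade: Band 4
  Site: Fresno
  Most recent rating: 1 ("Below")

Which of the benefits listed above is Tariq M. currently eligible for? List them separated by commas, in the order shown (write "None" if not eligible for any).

Retirement Savings Plan

Service from 2026-10-23 to Sep 16, 2027: 328 days.
Life Insurance — status full-time ✓; grade Band 4 ≥ Band 4 ✓; site Fresno ✗ (not Austin, Portland, or Tampa) → not eligible.
RSU Program — status full-time ✗ (requires temporary) → not eligible.
AD&D Coverage — service 328 days < 12 months (≈360 days) ✗ → not eligible.
Parking Benefit — grade Band 4 < Band 5 ✗ → not eligible.
Unlimited PTO Program — site Fresno ✗ (not Portland or Calgary) → not eligible.
Retirement Savings Plan — service 328 days ≥ 45 days ✓; age 44 ≥ 25 ✓ → eligible.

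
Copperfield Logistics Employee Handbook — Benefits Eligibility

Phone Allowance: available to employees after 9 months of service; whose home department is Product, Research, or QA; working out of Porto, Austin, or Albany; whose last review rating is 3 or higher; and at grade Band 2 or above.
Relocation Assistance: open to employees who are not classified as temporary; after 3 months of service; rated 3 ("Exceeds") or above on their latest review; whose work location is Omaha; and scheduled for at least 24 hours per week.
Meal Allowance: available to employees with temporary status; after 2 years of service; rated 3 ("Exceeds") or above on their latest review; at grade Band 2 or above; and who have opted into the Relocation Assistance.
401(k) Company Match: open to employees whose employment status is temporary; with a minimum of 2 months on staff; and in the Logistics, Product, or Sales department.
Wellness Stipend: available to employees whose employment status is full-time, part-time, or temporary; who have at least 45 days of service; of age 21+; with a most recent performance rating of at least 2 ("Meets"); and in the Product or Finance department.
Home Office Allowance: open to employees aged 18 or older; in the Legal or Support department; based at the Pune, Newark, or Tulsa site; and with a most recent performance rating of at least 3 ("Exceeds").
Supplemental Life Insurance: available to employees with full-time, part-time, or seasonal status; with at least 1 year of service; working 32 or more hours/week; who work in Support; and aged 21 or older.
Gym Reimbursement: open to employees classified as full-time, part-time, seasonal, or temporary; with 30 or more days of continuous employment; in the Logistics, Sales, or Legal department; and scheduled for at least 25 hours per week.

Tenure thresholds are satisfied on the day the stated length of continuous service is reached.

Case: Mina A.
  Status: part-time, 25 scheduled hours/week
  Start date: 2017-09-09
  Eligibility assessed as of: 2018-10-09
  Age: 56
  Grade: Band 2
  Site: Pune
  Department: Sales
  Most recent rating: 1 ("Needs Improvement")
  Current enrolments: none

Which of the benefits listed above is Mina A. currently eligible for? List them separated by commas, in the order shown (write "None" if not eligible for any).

Gym Reimbursement

Service from 2017-09-09 to 2018-10-09: 395 days.
Phone Allowance — service 395 days ≥ 9 months (≈270 days) ✓; dept Sales ✗ → not eligible.
Relocation Assistance — status part-time ✓ (not excluded); service 395 days ≥ 3 months (≈90 days) ✓; rating 1 < 3 ✗ → not eligible.
Meal Allowance — status part-time ✗ (requires temporary) → not eligible.
401(k) Company Match — status part-time ✗ (requires temporary) → not eligible.
Wellness Stipend — status part-time ✓; service 395 days ≥ 45 days ✓; age 56 ≥ 21 ✓; rating 1 < 2 ✗ → not eligible.
Home Office Allowance — age 56 ≥ 18 ✓; dept Sales ✗ → not eligible.
Supplemental Life Insurance — status part-time ✓; service 395 days ≥ 1 year (≈365 days) ✓; 25 hrs/wk < 32 ✗ → not eligible.
Gym Reimbursement — status part-time ✓; service 395 days ≥ 30 days ✓; dept Sales ✓; 25 hrs/wk ≥ 25 ✓ → eligible.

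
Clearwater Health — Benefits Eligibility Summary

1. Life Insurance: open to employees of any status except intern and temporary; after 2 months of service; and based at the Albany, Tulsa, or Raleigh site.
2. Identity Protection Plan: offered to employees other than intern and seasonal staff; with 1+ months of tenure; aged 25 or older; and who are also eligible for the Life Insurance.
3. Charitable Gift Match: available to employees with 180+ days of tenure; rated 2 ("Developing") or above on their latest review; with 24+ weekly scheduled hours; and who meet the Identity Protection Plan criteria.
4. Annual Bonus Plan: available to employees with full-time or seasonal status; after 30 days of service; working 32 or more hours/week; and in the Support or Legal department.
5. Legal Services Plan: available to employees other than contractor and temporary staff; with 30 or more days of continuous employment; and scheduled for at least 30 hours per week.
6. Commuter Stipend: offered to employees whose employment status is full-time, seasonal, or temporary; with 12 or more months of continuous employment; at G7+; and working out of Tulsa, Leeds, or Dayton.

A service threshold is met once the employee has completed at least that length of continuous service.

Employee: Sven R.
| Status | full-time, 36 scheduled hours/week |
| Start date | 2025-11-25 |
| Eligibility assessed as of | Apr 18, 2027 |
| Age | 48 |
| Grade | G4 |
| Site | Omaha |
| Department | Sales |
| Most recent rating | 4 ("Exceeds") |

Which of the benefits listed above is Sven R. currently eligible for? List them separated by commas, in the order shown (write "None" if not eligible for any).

Legal Services Plan

Service from 2025-11-25 to Apr 18, 2027: 509 days.
Life Insurance — status full-time ✓ (not excluded); service 509 days ≥ 2 months (≈60 days) ✓; site Omaha ✗ (not Albany, Tulsa, or Raleigh) → not eligible.
Identity Protection Plan — status full-time ✓ (not excluded); service 509 days ≥ 1 month (≈30 days) ✓; age 48 ≥ 25 ✓; not eligible for Life Insurance ✗ → not eligible.
Charitable Gift Match — service 509 days ≥ 180 days ✓; rating 4 ≥ 2 ✓; 36 hrs/wk ≥ 24 ✓; not eligible for Identity Protection Plan ✗ → not eligible.
Annual Bonus Plan — status full-time ✓; service 509 days ≥ 30 days ✓; 36 hrs/wk ≥ 32 ✓; dept Sales ✗ → not eligible.
Legal Services Plan — status full-time ✓ (not excluded); service 509 days ≥ 30 days ✓; 36 hrs/wk ≥ 30 ✓ → eligible.
Commuter Stipend — status full-time ✓; service 509 days ≥ 12 months (≈360 days) ✓; grade G4 < G7 ✗ → not eligible.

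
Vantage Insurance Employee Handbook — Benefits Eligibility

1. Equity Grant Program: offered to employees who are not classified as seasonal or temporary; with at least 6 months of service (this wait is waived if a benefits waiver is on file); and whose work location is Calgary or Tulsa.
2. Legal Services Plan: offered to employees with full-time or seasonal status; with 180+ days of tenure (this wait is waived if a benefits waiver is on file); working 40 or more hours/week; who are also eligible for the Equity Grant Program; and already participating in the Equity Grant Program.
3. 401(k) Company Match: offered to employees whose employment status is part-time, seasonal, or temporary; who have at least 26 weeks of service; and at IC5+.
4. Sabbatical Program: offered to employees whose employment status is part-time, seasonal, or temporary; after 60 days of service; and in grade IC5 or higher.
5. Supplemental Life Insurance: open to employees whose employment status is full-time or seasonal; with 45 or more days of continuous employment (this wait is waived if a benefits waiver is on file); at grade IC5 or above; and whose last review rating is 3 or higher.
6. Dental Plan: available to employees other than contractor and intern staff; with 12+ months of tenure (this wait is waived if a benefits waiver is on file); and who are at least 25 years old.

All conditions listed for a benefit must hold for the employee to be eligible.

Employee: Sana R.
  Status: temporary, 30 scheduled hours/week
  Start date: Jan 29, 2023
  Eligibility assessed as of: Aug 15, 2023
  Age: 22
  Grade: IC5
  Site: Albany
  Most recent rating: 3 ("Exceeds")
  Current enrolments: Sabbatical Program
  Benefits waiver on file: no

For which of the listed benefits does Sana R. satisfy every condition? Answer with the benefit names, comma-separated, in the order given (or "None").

Service from Jan 29, 2023 to Aug 15, 2023: 198 days.
Equity Grant Program — status temporary ✗ (excluded) → not eligible.
Legal Services Plan — status temporary ✗ (requires full-time or seasonal) → not eligible.
401(k) Company Match — status temporary ✓; service 198 days ≥ 26 weeks (≈182 days) ✓; grade IC5 ≥ IC5 ✓ → eligible.
Sabbatical Program — status temporary ✓; service 198 days ≥ 60 days ✓; grade IC5 ≥ IC5 ✓ → eligible.
Supplemental Life Insurance — status temporary ✗ (requires full-time or seasonal) → not eligible.
Dental Plan — status temporary ✓ (not excluded); no waiver, service 198 days < 12 months (≈360 days) ✗ → not eligible.

401(k) Company Match, Sabbatical Program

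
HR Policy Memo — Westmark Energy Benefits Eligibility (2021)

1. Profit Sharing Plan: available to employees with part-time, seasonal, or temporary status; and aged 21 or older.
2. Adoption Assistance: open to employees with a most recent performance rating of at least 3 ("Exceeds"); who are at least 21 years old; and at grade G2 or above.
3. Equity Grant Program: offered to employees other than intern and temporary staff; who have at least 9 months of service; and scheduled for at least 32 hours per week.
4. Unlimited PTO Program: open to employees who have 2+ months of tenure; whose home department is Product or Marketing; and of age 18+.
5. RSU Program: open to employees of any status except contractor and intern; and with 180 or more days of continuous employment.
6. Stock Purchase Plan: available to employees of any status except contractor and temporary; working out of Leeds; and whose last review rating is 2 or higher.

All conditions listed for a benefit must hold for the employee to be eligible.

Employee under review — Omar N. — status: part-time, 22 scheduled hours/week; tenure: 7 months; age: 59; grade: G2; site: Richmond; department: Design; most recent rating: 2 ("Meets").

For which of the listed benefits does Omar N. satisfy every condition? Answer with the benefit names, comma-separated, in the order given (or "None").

Profit Sharing Plan — status part-time ✓; age 59 ≥ 21 ✓ → eligible.
Adoption Assistance — rating 2 < 3 ✗ → not eligible.
Equity Grant Program — status part-time ✓ (not excluded); service 7 months < 9 months ✗ → not eligible.
Unlimited PTO Program — service 7 months ≥ 2 months ✓; dept Design ✗ → not eligible.
RSU Program — status part-time ✓ (not excluded); service 7 months ≥ 180 days ✓ → eligible.
Stock Purchase Plan — status part-time ✓ (not excluded); site Richmond ✗ (not Leeds) → not eligible.

Profit Sharing Plan, RSU Program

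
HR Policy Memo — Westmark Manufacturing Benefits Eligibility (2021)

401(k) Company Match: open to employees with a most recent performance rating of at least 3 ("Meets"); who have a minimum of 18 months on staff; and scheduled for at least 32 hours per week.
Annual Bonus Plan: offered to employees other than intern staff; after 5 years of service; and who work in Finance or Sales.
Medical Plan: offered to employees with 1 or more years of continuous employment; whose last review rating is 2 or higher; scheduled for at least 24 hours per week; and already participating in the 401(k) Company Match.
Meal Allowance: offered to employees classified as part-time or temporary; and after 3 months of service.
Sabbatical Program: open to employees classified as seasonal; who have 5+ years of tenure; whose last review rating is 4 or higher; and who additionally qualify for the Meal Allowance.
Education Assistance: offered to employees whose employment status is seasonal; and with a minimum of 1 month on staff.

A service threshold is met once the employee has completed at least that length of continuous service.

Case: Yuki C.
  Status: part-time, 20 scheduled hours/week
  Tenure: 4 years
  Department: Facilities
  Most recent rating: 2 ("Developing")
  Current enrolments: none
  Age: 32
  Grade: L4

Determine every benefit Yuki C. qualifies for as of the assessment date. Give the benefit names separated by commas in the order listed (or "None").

Meal Allowance

401(k) Company Match — rating 2 < 3 ✗ → not eligible.
Annual Bonus Plan — status part-time ✓ (not excluded); service 4 years < 5 years ✗ → not eligible.
Medical Plan — service 4 years ≥ 1 year ✓; rating 2 ≥ 2 ✓; 20 hrs/wk < 24 ✗ → not eligible.
Meal Allowance — status part-time ✓; service 4 years ≥ 3 months (≈90 days) ✓ → eligible.
Sabbatical Program — status part-time ✗ (requires seasonal) → not eligible.
Education Assistance — status part-time ✗ (requires seasonal) → not eligible.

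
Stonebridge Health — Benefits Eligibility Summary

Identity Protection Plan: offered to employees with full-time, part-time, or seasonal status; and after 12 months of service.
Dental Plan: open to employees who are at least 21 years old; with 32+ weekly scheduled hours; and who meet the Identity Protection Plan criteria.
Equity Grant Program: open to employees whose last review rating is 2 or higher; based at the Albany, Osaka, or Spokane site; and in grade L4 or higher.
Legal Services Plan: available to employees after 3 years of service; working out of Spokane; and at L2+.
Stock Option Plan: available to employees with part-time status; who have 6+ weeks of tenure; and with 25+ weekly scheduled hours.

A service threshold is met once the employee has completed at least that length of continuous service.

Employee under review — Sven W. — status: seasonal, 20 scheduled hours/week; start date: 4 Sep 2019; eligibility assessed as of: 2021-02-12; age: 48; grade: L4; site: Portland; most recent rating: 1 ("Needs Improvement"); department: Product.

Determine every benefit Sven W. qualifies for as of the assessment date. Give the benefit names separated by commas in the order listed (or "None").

Service from 4 Sep 2019 to 2021-02-12: 527 days.
Identity Protection Plan — status seasonal ✓; service 527 days ≥ 12 months (≈360 days) ✓ → eligible.
Dental Plan — age 48 ≥ 21 ✓; 20 hrs/wk < 32 ✗ → not eligible.
Equity Grant Program — rating 1 < 2 ✗ → not eligible.
Legal Services Plan — service 527 days < 3 years (≈1095 days) ✗ → not eligible.
Stock Option Plan — status seasonal ✗ (requires part-time) → not eligible.

Identity Protection Plan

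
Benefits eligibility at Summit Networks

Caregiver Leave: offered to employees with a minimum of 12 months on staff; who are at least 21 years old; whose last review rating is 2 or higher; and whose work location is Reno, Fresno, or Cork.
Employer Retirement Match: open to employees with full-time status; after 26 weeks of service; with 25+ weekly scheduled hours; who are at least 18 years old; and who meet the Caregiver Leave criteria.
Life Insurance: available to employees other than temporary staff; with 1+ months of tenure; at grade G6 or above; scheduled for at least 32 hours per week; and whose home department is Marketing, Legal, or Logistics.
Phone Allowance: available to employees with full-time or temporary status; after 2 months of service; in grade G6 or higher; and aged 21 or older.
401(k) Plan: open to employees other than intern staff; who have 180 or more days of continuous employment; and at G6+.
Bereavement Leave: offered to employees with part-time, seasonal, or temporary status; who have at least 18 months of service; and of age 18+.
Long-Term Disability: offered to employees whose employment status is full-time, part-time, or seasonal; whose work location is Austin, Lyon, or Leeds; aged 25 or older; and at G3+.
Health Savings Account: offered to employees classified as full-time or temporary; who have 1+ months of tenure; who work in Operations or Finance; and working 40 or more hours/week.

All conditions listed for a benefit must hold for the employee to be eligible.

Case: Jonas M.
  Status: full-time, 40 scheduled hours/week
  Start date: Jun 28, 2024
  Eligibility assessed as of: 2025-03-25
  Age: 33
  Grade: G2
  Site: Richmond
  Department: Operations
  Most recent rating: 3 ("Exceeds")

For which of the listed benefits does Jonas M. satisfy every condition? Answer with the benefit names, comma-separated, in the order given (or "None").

Service from Jun 28, 2024 to 2025-03-25: 270 days.
Caregiver Leave — service 270 days < 12 months (≈360 days) ✗ → not eligible.
Employer Retirement Match — status full-time ✓; service 270 days ≥ 26 weeks (≈182 days) ✓; 40 hrs/wk ≥ 25 ✓; age 33 ≥ 18 ✓; not eligible for Caregiver Leave ✗ → not eligible.
Life Insurance — status full-time ✓ (not excluded); service 270 days ≥ 1 month (≈30 days) ✓; grade G2 < G6 ✗ → not eligible.
Phone Allowance — status full-time ✓; service 270 days ≥ 2 months (≈60 days) ✓; grade G2 < G6 ✗ → not eligible.
401(k) Plan — status full-time ✓ (not excluded); service 270 days ≥ 180 days ✓; grade G2 < G6 ✗ → not eligible.
Bereavement Leave — status full-time ✗ (requires part-time, seasonal, or temporary) → not eligible.
Long-Term Disability — status full-time ✓; site Richmond ✗ (not Austin, Lyon, or Leeds) → not eligible.
Health Savings Account — status full-time ✓; service 270 days ≥ 1 month (≈30 days) ✓; dept Operations ✓; 40 hrs/wk ≥ 40 ✓ → eligible.

Health Savings Account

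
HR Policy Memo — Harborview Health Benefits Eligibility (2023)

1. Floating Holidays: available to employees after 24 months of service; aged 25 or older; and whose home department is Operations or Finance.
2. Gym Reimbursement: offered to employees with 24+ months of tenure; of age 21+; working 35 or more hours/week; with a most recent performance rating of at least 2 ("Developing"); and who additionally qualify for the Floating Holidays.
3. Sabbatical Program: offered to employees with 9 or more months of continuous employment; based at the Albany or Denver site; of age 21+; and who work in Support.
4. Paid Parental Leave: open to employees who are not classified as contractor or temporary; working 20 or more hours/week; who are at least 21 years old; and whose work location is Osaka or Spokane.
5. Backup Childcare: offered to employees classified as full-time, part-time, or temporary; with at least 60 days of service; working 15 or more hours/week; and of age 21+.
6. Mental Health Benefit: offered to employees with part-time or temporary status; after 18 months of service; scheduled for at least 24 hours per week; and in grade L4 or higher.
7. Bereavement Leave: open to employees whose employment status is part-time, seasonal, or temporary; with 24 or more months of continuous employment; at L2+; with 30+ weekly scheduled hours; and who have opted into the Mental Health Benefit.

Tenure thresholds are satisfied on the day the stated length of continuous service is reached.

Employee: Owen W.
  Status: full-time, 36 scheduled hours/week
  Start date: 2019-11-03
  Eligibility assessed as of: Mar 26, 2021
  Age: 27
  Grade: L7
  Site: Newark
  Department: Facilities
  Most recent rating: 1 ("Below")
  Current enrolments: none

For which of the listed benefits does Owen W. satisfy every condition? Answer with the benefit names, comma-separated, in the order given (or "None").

Backup Childcare

Service from 2019-11-03 to Mar 26, 2021: 509 days.
Floating Holidays — service 509 days < 24 months (≈720 days) ✗ → not eligible.
Gym Reimbursement — service 509 days < 24 months (≈720 days) ✗ → not eligible.
Sabbatical Program — service 509 days ≥ 9 months (≈270 days) ✓; site Newark ✗ (not Albany or Denver) → not eligible.
Paid Parental Leave — status full-time ✓ (not excluded); 36 hrs/wk ≥ 20 ✓; age 27 ≥ 21 ✓; site Newark ✗ (not Osaka or Spokane) → not eligible.
Backup Childcare — status full-time ✓; service 509 days ≥ 60 days ✓; 36 hrs/wk ≥ 15 ✓; age 27 ≥ 21 ✓ → eligible.
Mental Health Benefit — status full-time ✗ (requires part-time or temporary) → not eligible.
Bereavement Leave — status full-time ✗ (requires part-time, seasonal, or temporary) → not eligible.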